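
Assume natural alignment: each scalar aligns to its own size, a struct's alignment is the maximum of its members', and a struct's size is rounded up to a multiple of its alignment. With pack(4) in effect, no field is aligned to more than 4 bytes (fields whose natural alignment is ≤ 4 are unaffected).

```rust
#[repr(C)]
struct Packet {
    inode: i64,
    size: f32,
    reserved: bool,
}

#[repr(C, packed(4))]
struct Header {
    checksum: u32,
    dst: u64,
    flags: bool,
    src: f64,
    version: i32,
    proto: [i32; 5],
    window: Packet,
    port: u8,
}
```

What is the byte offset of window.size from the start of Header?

56

Packet: 0..8  inode  (8B, 8-aligned); 8..12  size  (4B, 4-aligned); 12..13  reserved  (1B, 1-aligned); 13..16  -- tail padding (3B); sizeof = 16, alignof = 8
0..4  checksum  (4B, 4-aligned)
4..12  dst  (8B, 4-aligned)
12..13  flags  (1B, 1-aligned)
13..16  -- padding (3B)
16..24  src  (8B, 4-aligned)
24..28  version  (4B, 4-aligned)
28..48  proto  (20B, 4-aligned)
48..64  window  (16B, 4-aligned)
within Packet: size at 8
48 + 8 = 56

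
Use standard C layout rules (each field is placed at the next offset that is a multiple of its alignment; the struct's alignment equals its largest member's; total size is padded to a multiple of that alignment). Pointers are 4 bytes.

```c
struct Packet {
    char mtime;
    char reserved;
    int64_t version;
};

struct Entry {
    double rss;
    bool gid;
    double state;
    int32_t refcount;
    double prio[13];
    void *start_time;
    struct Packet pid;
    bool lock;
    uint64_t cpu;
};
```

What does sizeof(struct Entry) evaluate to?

176 bytes

Packet: 0..1  mtime  (1B, 1-aligned); 1..2  reserved  (1B, 1-aligned); 2..8  -- padding (6B); 8..16  version  (8B, 8-aligned); sizeof = 16, alignof = 8
0..8  rss  (8B, 8-aligned)
8..9  gid  (1B, 1-aligned)
9..16  -- padding (7B)
16..24  state  (8B, 8-aligned)
24..28  refcount  (4B, 4-aligned)
28..32  -- padding (4B)
32..136  prio  (104B, 8-aligned)
136..140  start_time  (4B, 4-aligned)
140..144  -- padding (4B)
144..160  pid  (16B, 8-aligned)
160..161  lock  (1B, 1-aligned)
161..168  -- padding (7B)
168..176  cpu  (8B, 8-aligned)
sizeof = 176, alignof = 8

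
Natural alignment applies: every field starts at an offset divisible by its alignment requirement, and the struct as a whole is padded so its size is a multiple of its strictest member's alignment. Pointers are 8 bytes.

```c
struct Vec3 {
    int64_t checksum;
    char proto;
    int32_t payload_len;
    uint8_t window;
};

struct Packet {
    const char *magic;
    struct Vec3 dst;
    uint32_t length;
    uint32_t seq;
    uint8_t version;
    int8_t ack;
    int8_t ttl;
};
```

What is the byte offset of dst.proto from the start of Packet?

Vec3: @0: checksum [8B, align 8] → 8; @8: proto [1B, align 1] → 9; +3 pad (align 4); @12: payload_len [4B, align 4] → 16; @16: window [1B, align 1] → 17; +7 tail pad (align 8); size 24, align 8
@0: magic [8B, align 8] → 8
@8: dst [24B, align 8] → 32
within Vec3: proto at 8
8 + 8 = 16

16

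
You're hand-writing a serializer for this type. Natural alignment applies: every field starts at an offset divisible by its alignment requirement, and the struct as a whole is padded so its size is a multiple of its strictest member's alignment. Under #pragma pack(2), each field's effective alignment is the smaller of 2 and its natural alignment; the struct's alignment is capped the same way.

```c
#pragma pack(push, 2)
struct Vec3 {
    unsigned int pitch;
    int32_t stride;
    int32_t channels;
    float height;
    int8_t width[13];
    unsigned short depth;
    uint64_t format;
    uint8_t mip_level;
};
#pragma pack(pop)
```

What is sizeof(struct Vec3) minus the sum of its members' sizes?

2

@0: pitch [4B, align 2] → 4
@4: stride [4B, align 2] → 8
@8: channels [4B, align 2] → 12
@12: height [4B, align 2] → 16
@16: width [13B, align 1] → 29
+1 pad (align 2)
@30: depth [2B, align 2] → 32
@32: format [8B, align 2] → 40
@40: mip_level [1B, align 1] → 41
+1 tail pad (align 2)
size 42, align 2
data bytes 40, size 42 → padding 2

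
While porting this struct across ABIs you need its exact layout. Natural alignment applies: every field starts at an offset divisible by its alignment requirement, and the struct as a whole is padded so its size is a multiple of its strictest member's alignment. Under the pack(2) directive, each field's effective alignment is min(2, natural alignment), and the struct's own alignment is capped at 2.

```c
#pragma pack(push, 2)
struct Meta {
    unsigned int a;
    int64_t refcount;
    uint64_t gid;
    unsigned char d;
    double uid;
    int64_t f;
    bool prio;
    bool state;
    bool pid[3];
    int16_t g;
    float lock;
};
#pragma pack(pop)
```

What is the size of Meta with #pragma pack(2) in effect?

@0: a [4B, align 2] → 4
@4: refcount [8B, align 2] → 12
@12: gid [8B, align 2] → 20
@20: d [1B, align 1] → 21
+1 pad (align 2)
@22: uid [8B, align 2] → 30
@30: f [8B, align 2] → 38
@38: prio [1B, align 1] → 39
@39: state [1B, align 1] → 40
@40: pid [3B, align 1] → 43
+1 pad (align 2)
@44: g [2B, align 2] → 46
@46: lock [4B, align 2] → 50
size 50, align 2

50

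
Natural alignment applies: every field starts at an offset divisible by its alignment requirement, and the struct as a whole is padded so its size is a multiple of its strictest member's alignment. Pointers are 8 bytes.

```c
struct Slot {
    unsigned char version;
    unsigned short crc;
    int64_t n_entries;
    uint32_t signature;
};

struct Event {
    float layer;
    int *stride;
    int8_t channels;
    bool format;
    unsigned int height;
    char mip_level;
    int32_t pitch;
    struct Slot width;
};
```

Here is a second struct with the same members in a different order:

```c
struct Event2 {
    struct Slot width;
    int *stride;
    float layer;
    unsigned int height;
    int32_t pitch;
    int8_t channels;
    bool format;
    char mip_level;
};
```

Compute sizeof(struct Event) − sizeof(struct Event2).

8

Slot: version at 0 (size 1, align 1) → ends 1; pad 1 to align 2 for crc; crc at 2 (size 2, align 2) → ends 4; pad 4 to align 8 for n_entries; n_entries at 8 (size 8, align 8) → ends 16; signature at 16 (size 4, align 4) → ends 20; tail pad 4 to reach multiple of 8; total 24 bytes, alignment 8
layer at 0 (size 4, align 4) → ends 4
pad 4 to align 8 for stride
stride at 8 (size 8, align 8) → ends 16
channels at 16 (size 1, align 1) → ends 17
format at 17 (size 1, align 1) → ends 18
pad 2 to align 4 for height
height at 20 (size 4, align 4) → ends 24
mip_level at 24 (size 1, align 1) → ends 25
pad 3 to align 4 for pitch
pitch at 28 (size 4, align 4) → ends 32
width at 32 (size 24, align 8) → ends 56
total 56 bytes, alignment 8
— Event2 —
width at 0 (size 24, align 8) → ends 24
stride at 24 (size 8, align 8) → ends 32
layer at 32 (size 4, align 4) → ends 36
height at 36 (size 4, align 4) → ends 40
pitch at 40 (size 4, align 4) → ends 44
channels at 44 (size 1, align 1) → ends 45
format at 45 (size 1, align 1) → ends 46
mip_level at 46 (size 1, align 1) → ends 47
tail pad 1 to reach multiple of 8
total 48 bytes, alignment 8
56 − 48 = 8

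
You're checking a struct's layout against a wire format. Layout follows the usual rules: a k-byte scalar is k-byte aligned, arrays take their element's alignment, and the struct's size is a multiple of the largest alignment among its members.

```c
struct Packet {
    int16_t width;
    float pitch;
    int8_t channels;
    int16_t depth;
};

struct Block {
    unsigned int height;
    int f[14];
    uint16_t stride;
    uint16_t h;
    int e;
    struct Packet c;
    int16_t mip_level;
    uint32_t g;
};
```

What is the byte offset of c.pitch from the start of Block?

Packet: width at 0 (size 2, align 2) → ends 2; pad 2 to align 4 for pitch; pitch at 4 (size 4, align 4) → ends 8; channels at 8 (size 1, align 1) → ends 9; pad 1 to align 2 for depth; depth at 10 (size 2, align 2) → ends 12; total 12 bytes, alignment 4
height at 0 (size 4, align 4) → ends 4
f at 4 (size 56, align 4) → ends 60
stride at 60 (size 2, align 2) → ends 62
h at 62 (size 2, align 2) → ends 64
e at 64 (size 4, align 4) → ends 68
c at 68 (size 12, align 4) → ends 80
within Packet: pitch at 4
68 + 4 = 72

72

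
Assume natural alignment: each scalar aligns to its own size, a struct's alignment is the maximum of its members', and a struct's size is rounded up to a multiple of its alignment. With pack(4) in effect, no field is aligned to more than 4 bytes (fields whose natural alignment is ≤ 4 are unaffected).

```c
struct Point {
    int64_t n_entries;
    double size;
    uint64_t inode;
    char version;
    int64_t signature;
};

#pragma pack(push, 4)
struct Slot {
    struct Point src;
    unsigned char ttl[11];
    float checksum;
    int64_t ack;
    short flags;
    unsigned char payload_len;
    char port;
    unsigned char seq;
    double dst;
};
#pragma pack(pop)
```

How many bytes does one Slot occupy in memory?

80

Point: @0: n_entries [8B, align 8] → 8; @8: size [8B, align 8] → 16; @16: inode [8B, align 8] → 24; @24: version [1B, align 1] → 25; +7 pad (align 8); @32: signature [8B, align 8] → 40; size 40, align 8
@0: src [40B, align 4] → 40
@40: ttl [11B, align 1] → 51
+1 pad (align 4)
@52: checksum [4B, align 4] → 56
@56: ack [8B, align 4] → 64
@64: flags [2B, align 2] → 66
@66: payload_len [1B, align 1] → 67
@67: port [1B, align 1] → 68
@68: seq [1B, align 1] → 69
+3 pad (align 4)
@72: dst [8B, align 4] → 80
size 80, align 4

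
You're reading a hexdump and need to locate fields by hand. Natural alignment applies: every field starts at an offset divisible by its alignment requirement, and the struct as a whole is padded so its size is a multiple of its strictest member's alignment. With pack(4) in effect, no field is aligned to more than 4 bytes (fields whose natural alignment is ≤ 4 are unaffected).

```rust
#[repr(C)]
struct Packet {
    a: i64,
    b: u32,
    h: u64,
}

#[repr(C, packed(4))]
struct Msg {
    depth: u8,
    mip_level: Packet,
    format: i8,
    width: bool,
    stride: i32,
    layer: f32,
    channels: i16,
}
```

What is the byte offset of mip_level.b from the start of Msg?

Packet: 0..8  a  (8B, 8-aligned); 8..12  b  (4B, 4-aligned); 12..16  -- padding (4B); 16..24  h  (8B, 8-aligned); sizeof = 24, alignof = 8
0..1  depth  (1B, 1-aligned)
1..4  -- padding (3B)
4..28  mip_level  (24B, 4-aligned)
within Packet: b at 8
4 + 8 = 12

12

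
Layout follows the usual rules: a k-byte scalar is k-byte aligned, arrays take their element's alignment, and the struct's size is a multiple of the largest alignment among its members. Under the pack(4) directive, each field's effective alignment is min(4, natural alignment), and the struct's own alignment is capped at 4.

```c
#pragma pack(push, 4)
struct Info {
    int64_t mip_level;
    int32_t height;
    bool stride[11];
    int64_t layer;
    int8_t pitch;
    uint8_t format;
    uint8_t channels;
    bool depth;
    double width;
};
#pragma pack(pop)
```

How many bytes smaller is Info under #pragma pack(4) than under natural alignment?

4

natural layout:
  @0: mip_level [8B, align 8] → 8
  @8: height [4B, align 4] → 12
  @12: stride [11B, align 1] → 23
  +1 pad (align 8)
  @24: layer [8B, align 8] → 32
  @32: pitch [1B, align 1] → 33
  @33: format [1B, align 1] → 34
  @34: channels [1B, align 1] → 35
  @35: depth [1B, align 1] → 36
  +4 pad (align 8)
  @40: width [8B, align 8] → 48
  size 48, align 8
packed(4) layout:
  @0: mip_level [8B, align 4] → 8
  @8: height [4B, align 4] → 12
  @12: stride [11B, align 1] → 23
  +1 pad (align 4)
  @24: layer [8B, align 4] → 32
  @32: pitch [1B, align 1] → 33
  @33: format [1B, align 1] → 34
  @34: channels [1B, align 1] → 35
  @35: depth [1B, align 1] → 36
  @36: width [8B, align 4] → 44
  size 44, align 4
48 − 44 = 4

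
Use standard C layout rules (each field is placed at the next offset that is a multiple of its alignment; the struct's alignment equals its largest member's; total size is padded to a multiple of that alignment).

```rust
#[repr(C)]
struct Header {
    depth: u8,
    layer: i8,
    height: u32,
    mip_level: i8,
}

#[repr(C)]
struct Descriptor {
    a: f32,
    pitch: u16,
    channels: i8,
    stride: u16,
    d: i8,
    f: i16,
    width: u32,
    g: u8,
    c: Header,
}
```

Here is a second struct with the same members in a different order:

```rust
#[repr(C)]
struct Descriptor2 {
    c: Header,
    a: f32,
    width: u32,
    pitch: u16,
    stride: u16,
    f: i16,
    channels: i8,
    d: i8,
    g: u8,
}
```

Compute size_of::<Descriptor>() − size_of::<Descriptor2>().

4

Header: @0: depth [1B, align 1] → 1; @1: layer [1B, align 1] → 2; +2 pad (align 4); @4: height [4B, align 4] → 8; @8: mip_level [1B, align 1] → 9; +3 tail pad (align 4); size 12, align 4
@0: a [4B, align 4] → 4
@4: pitch [2B, align 2] → 6
@6: channels [1B, align 1] → 7
+1 pad (align 2)
@8: stride [2B, align 2] → 10
@10: d [1B, align 1] → 11
+1 pad (align 2)
@12: f [2B, align 2] → 14
+2 pad (align 4)
@16: width [4B, align 4] → 20
@20: g [1B, align 1] → 21
+3 pad (align 4)
@24: c [12B, align 4] → 36
size 36, align 4
— Descriptor2 —
@0: c [12B, align 4] → 12
@12: a [4B, align 4] → 16
@16: width [4B, align 4] → 20
@20: pitch [2B, align 2] → 22
@22: stride [2B, align 2] → 24
@24: f [2B, align 2] → 26
@26: channels [1B, align 1] → 27
@27: d [1B, align 1] → 28
@28: g [1B, align 1] → 29
+3 tail pad (align 4)
size 32, align 4
36 − 32 = 4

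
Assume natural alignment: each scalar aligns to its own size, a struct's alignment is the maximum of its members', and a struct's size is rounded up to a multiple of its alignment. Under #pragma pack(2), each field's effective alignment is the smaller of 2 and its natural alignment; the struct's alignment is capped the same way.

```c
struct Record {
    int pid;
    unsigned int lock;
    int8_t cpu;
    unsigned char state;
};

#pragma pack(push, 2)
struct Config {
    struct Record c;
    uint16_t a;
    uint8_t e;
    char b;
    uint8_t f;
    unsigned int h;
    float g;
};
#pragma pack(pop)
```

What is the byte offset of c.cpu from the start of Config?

Record: pid at 0 (size 4, align 4) → ends 4; lock at 4 (size 4, align 4) → ends 8; cpu at 8 (size 1, align 1) → ends 9; state at 9 (size 1, align 1) → ends 10; tail pad 2 to reach multiple of 4; total 12 bytes, alignment 4
c at 0 (size 12, align 2) → ends 12
within Record: cpu at 8
0 + 8 = 8

8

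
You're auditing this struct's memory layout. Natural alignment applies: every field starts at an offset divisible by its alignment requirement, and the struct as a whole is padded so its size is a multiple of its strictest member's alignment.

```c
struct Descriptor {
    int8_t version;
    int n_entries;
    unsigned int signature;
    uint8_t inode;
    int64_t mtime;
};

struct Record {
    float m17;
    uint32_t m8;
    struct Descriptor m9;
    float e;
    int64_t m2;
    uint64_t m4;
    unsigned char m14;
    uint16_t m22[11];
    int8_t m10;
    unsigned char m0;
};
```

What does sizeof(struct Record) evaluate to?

88

Descriptor: @0: version [1B, align 1] → 1; +3 pad (align 4); @4: n_entries [4B, align 4] → 8; @8: signature [4B, align 4] → 12; @12: inode [1B, align 1] → 13; +3 pad (align 8); @16: mtime [8B, align 8] → 24; size 24, align 8
@0: m17 [4B, align 4] → 4
@4: m8 [4B, align 4] → 8
@8: m9 [24B, align 8] → 32
@32: e [4B, align 4] → 36
+4 pad (align 8)
@40: m2 [8B, align 8] → 48
@48: m4 [8B, align 8] → 56
@56: m14 [1B, align 1] → 57
+1 pad (align 2)
@58: m22 [22B, align 2] → 80
@80: m10 [1B, align 1] → 81
@81: m0 [1B, align 1] → 82
+6 tail pad (align 8)
size 88, align 8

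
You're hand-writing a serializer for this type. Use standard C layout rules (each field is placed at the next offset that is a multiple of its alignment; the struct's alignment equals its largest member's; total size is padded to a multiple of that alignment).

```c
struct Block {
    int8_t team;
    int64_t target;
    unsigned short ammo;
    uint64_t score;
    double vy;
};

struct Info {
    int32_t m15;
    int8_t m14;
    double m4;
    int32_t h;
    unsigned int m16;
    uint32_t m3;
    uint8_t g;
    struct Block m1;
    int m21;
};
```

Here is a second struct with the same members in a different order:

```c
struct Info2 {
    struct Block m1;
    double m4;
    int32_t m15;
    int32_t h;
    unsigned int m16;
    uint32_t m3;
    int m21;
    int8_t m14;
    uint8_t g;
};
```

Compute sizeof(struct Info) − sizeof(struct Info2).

Block: @0: team [1B, align 1] → 1; +7 pad (align 8); @8: target [8B, align 8] → 16; @16: ammo [2B, align 2] → 18; +6 pad (align 8); @24: score [8B, align 8] → 32; @32: vy [8B, align 8] → 40; size 40, align 8
@0: m15 [4B, align 4] → 4
@4: m14 [1B, align 1] → 5
+3 pad (align 8)
@8: m4 [8B, align 8] → 16
@16: h [4B, align 4] → 20
@20: m16 [4B, align 4] → 24
@24: m3 [4B, align 4] → 28
@28: g [1B, align 1] → 29
+3 pad (align 8)
@32: m1 [40B, align 8] → 72
@72: m21 [4B, align 4] → 76
+4 tail pad (align 8)
size 80, align 8
— Info2 —
@0: m1 [40B, align 8] → 40
@40: m4 [8B, align 8] → 48
@48: m15 [4B, align 4] → 52
@52: h [4B, align 4] → 56
@56: m16 [4B, align 4] → 60
@60: m3 [4B, align 4] → 64
@64: m21 [4B, align 4] → 68
@68: m14 [1B, align 1] → 69
@69: g [1B, align 1] → 70
+2 tail pad (align 8)
size 72, align 8
80 − 72 = 8

8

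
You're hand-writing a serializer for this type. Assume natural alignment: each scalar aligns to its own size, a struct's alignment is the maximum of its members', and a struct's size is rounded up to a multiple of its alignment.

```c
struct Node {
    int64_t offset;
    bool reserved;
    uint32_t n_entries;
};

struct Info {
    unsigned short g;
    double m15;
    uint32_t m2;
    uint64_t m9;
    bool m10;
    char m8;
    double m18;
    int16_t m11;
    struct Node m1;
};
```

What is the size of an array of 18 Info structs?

1296

Node: 0..8  offset  (8B, 8-aligned); 8..9  reserved  (1B, 1-aligned); 9..12  -- padding (3B); 12..16  n_entries  (4B, 4-aligned); sizeof = 16, alignof = 8
0..2  g  (2B, 2-aligned)
2..8  -- padding (6B)
8..16  m15  (8B, 8-aligned)
16..20  m2  (4B, 4-aligned)
20..24  -- padding (4B)
24..32  m9  (8B, 8-aligned)
32..33  m10  (1B, 1-aligned)
33..34  m8  (1B, 1-aligned)
34..40  -- padding (6B)
40..48  m18  (8B, 8-aligned)
48..50  m11  (2B, 2-aligned)
50..56  -- padding (6B)
56..72  m1  (16B, 8-aligned)
sizeof = 72, alignof = 8
array of 18: 18 × 72 = 1296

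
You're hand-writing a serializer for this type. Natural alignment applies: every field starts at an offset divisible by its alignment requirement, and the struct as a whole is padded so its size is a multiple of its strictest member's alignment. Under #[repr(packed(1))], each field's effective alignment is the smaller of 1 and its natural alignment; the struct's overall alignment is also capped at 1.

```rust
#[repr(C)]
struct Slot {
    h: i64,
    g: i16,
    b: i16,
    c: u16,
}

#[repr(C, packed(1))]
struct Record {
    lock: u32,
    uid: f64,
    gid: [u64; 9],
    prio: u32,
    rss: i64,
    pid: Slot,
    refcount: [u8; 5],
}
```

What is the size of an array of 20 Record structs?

Slot: @0: h [8B, align 8] → 8; @8: g [2B, align 2] → 10; @10: b [2B, align 2] → 12; @12: c [2B, align 2] → 14; +2 tail pad (align 8); size 16, align 8
@0: lock [4B, align 1] → 4
@4: uid [8B, align 1] → 12
@12: gid [72B, align 1] → 84
@84: prio [4B, align 1] → 88
@88: rss [8B, align 1] → 96
@96: pid [16B, align 1] → 112
@112: refcount [5B, align 1] → 117
size 117, align 1
array of 20: 20 × 117 = 2340

2340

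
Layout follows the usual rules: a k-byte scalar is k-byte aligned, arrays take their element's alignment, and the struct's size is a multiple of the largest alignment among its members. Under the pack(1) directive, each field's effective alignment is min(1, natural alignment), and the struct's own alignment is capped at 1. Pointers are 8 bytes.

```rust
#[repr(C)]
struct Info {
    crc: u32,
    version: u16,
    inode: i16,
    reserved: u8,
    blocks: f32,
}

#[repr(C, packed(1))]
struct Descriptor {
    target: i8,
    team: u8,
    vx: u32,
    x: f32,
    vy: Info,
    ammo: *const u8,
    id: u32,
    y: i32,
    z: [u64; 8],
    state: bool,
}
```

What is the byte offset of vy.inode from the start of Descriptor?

Info: @0: crc [4B, align 4] → 4; @4: version [2B, align 2] → 6; @6: inode [2B, align 2] → 8; @8: reserved [1B, align 1] → 9; +3 pad (align 4); @12: blocks [4B, align 4] → 16; size 16, align 4
@0: target [1B, align 1] → 1
@1: team [1B, align 1] → 2
@2: vx [4B, align 1] → 6
@6: x [4B, align 1] → 10
@10: vy [16B, align 1] → 26
within Info: inode at 6
10 + 6 = 16

16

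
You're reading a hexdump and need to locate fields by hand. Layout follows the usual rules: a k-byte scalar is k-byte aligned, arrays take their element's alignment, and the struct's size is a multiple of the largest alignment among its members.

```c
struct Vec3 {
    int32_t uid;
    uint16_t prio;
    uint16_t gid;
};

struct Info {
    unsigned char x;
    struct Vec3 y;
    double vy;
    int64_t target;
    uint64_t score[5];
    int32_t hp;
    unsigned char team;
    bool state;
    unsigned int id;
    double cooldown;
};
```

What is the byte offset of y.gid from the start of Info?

Vec3: uid at 0 (size 4, align 4) → ends 4; prio at 4 (size 2, align 2) → ends 6; gid at 6 (size 2, align 2) → ends 8; total 8 bytes, alignment 4
x at 0 (size 1, align 1) → ends 1
pad 3 to align 4 for y
y at 4 (size 8, align 4) → ends 12
within Vec3: gid at 6
4 + 6 = 10

10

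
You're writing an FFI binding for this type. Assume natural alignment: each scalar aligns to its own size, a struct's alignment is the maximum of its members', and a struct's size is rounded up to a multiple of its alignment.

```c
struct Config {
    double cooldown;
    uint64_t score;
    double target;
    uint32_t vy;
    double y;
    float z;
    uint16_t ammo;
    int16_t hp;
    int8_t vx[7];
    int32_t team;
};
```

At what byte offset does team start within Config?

56

cooldown at 0 (size 8, align 8) → ends 8
score at 8 (size 8, align 8) → ends 16
target at 16 (size 8, align 8) → ends 24
vy at 24 (size 4, align 4) → ends 28
pad 4 to align 8 for y
y at 32 (size 8, align 8) → ends 40
z at 40 (size 4, align 4) → ends 44
ammo at 44 (size 2, align 2) → ends 46
hp at 46 (size 2, align 2) → ends 48
vx at 48 (size 7, align 1) → ends 55
pad 1 to align 4 for team
team at 56 (size 4, align 4) → ends 60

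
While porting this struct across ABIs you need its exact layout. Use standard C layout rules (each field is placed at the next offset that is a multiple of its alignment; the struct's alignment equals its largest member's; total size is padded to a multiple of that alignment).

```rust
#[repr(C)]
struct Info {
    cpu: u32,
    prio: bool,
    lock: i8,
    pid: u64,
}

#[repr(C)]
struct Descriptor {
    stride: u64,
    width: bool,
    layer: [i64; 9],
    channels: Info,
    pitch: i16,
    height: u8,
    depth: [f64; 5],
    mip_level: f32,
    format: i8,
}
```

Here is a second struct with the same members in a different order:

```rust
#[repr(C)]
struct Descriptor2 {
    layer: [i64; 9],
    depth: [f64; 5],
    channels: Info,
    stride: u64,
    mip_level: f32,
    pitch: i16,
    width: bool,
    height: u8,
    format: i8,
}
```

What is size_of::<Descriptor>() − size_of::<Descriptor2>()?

Info: @0: cpu [4B, align 4] → 4; @4: prio [1B, align 1] → 5; @5: lock [1B, align 1] → 6; +2 pad (align 8); @8: pid [8B, align 8] → 16; size 16, align 8
@0: stride [8B, align 8] → 8
@8: width [1B, align 1] → 9
+7 pad (align 8)
@16: layer [72B, align 8] → 88
@88: channels [16B, align 8] → 104
@104: pitch [2B, align 2] → 106
@106: height [1B, align 1] → 107
+5 pad (align 8)
@112: depth [40B, align 8] → 152
@152: mip_level [4B, align 4] → 156
@156: format [1B, align 1] → 157
+3 tail pad (align 8)
size 160, align 8
— Descriptor2 —
@0: layer [72B, align 8] → 72
@72: depth [40B, align 8] → 112
@112: channels [16B, align 8] → 128
@128: stride [8B, align 8] → 136
@136: mip_level [4B, align 4] → 140
@140: pitch [2B, align 2] → 142
@142: width [1B, align 1] → 143
@143: height [1B, align 1] → 144
@144: format [1B, align 1] → 145
+7 tail pad (align 8)
size 152, align 8
160 − 152 = 8

8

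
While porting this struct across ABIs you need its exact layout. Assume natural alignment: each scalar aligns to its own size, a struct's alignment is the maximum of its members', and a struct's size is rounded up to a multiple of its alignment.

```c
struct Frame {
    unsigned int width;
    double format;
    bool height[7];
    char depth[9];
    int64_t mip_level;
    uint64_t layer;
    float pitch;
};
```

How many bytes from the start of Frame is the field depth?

0..4  width  (4B, 4-aligned)
4..8  -- padding (4B)
8..16  format  (8B, 8-aligned)
16..23  height  (7B, 1-aligned)
23..32  depth  (9B, 1-aligned)

23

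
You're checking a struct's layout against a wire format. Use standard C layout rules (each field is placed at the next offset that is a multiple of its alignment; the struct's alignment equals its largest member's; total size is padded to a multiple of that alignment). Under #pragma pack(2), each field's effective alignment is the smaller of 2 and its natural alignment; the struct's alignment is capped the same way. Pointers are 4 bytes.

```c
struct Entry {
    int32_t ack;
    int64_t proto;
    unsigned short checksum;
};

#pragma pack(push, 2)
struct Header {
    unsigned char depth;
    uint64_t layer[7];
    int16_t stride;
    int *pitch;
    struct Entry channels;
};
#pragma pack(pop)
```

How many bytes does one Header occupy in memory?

88

Entry: ack at 0 (size 4, align 4) → ends 4; pad 4 to align 8 for proto; proto at 8 (size 8, align 8) → ends 16; checksum at 16 (size 2, align 2) → ends 18; tail pad 6 to reach multiple of 8; total 24 bytes, alignment 8
depth at 0 (size 1, align 1) → ends 1
pad 1 to align 2 for layer
layer at 2 (size 56, align 2) → ends 58
stride at 58 (size 2, align 2) → ends 60
pitch at 60 (size 4, align 2) → ends 64
channels at 64 (size 24, align 2) → ends 88
total 88 bytes, alignment 2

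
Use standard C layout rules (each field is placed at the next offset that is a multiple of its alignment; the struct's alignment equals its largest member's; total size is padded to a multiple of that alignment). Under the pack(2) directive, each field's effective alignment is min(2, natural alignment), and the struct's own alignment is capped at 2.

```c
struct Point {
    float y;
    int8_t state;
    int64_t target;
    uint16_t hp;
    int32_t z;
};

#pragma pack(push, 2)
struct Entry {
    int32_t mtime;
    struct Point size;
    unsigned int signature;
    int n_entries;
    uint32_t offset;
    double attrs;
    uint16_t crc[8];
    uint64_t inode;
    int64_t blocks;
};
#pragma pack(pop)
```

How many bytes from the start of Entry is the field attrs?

Point: y at 0 (size 4, align 4) → ends 4; state at 4 (size 1, align 1) → ends 5; pad 3 to align 8 for target; target at 8 (size 8, align 8) → ends 16; hp at 16 (size 2, align 2) → ends 18; pad 2 to align 4 for z; z at 20 (size 4, align 4) → ends 24; total 24 bytes, alignment 8
mtime at 0 (size 4, align 2) → ends 4
size at 4 (size 24, align 2) → ends 28
signature at 28 (size 4, align 2) → ends 32
n_entries at 32 (size 4, align 2) → ends 36
offset at 36 (size 4, align 2) → ends 40
attrs at 40 (size 8, align 2) → ends 48

40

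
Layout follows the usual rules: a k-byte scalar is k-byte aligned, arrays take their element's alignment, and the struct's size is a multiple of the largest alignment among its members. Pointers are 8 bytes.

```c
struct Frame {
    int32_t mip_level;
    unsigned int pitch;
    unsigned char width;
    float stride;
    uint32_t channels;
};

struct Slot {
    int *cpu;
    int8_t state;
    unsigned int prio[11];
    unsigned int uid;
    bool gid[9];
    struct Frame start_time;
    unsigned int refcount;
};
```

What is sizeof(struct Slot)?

96

Frame: mip_level at 0 (size 4, align 4) → ends 4; pitch at 4 (size 4, align 4) → ends 8; width at 8 (size 1, align 1) → ends 9; pad 3 to align 4 for stride; stride at 12 (size 4, align 4) → ends 16; channels at 16 (size 4, align 4) → ends 20; total 20 bytes, alignment 4
cpu at 0 (size 8, align 8) → ends 8
state at 8 (size 1, align 1) → ends 9
pad 3 to align 4 for prio
prio at 12 (size 44, align 4) → ends 56
uid at 56 (size 4, align 4) → ends 60
gid at 60 (size 9, align 1) → ends 69
pad 3 to align 4 for start_time
start_time at 72 (size 20, align 4) → ends 92
refcount at 92 (size 4, align 4) → ends 96
total 96 bytes, alignment 8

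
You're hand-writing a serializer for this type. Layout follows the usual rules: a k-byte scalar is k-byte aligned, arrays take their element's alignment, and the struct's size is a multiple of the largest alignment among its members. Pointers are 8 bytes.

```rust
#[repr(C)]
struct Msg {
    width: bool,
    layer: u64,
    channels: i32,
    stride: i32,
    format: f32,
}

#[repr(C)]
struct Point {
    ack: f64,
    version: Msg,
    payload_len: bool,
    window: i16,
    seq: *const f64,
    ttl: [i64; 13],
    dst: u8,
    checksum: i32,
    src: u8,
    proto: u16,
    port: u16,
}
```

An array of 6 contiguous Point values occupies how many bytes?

1056

Msg: @0: width [1B, align 1] → 1; +7 pad (align 8); @8: layer [8B, align 8] → 16; @16: channels [4B, align 4] → 20; @20: stride [4B, align 4] → 24; @24: format [4B, align 4] → 28; +4 tail pad (align 8); size 32, align 8
@0: ack [8B, align 8] → 8
@8: version [32B, align 8] → 40
@40: payload_len [1B, align 1] → 41
+1 pad (align 2)
@42: window [2B, align 2] → 44
+4 pad (align 8)
@48: seq [8B, align 8] → 56
@56: ttl [104B, align 8] → 160
@160: dst [1B, align 1] → 161
+3 pad (align 4)
@164: checksum [4B, align 4] → 168
@168: src [1B, align 1] → 169
+1 pad (align 2)
@170: proto [2B, align 2] → 172
@172: port [2B, align 2] → 174
+2 tail pad (align 8)
size 176, align 8
array of 6: 6 × 176 = 1056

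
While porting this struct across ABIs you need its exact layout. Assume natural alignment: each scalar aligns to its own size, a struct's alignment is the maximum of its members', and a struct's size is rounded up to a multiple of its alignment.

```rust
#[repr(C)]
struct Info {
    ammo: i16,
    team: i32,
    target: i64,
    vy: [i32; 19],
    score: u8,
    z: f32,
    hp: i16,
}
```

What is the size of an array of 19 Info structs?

1976

@0: ammo [2B, align 2] → 2
+2 pad (align 4)
@4: team [4B, align 4] → 8
@8: target [8B, align 8] → 16
@16: vy [76B, align 4] → 92
@92: score [1B, align 1] → 93
+3 pad (align 4)
@96: z [4B, align 4] → 100
@100: hp [2B, align 2] → 102
+2 tail pad (align 8)
size 104, align 8
array of 19: 19 × 104 = 1976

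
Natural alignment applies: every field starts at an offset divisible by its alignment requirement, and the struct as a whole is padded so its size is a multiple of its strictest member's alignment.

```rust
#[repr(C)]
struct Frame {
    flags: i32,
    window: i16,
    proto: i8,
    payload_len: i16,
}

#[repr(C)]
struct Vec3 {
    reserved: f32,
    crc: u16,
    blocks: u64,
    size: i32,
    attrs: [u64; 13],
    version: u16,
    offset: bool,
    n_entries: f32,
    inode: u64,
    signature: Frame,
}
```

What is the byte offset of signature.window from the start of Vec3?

Frame: 0..4  flags  (4B, 4-aligned); 4..6  window  (2B, 2-aligned); 6..7  proto  (1B, 1-aligned); 7..8  -- padding (1B); 8..10  payload_len  (2B, 2-aligned); 10..12  -- tail padding (2B); sizeof = 12, alignof = 4
0..4  reserved  (4B, 4-aligned)
4..6  crc  (2B, 2-aligned)
6..8  -- padding (2B)
8..16  blocks  (8B, 8-aligned)
16..20  size  (4B, 4-aligned)
20..24  -- padding (4B)
24..128  attrs  (104B, 8-aligned)
128..130  version  (2B, 2-aligned)
130..131  offset  (1B, 1-aligned)
131..132  -- padding (1B)
132..136  n_entries  (4B, 4-aligned)
136..144  inode  (8B, 8-aligned)
144..156  signature  (12B, 4-aligned)
within Frame: window at 4
144 + 4 = 148

148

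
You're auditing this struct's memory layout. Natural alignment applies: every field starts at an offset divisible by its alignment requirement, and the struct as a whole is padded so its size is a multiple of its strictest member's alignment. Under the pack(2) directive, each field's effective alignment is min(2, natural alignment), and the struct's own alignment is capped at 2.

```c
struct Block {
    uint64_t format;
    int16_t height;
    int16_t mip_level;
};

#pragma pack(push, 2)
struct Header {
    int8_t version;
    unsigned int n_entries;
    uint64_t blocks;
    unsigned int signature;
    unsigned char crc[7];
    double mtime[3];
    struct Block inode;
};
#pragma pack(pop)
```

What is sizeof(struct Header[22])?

1452

Block: format at 0 (size 8, align 8) → ends 8; height at 8 (size 2, align 2) → ends 10; mip_level at 10 (size 2, align 2) → ends 12; tail pad 4 to reach multiple of 8; total 16 bytes, alignment 8
version at 0 (size 1, align 1) → ends 1
pad 1 to align 2 for n_entries
n_entries at 2 (size 4, align 2) → ends 6
blocks at 6 (size 8, align 2) → ends 14
signature at 14 (size 4, align 2) → ends 18
crc at 18 (size 7, align 1) → ends 25
pad 1 to align 2 for mtime
mtime at 26 (size 24, align 2) → ends 50
inode at 50 (size 16, align 2) → ends 66
total 66 bytes, alignment 2
array of 22: 22 × 66 = 1452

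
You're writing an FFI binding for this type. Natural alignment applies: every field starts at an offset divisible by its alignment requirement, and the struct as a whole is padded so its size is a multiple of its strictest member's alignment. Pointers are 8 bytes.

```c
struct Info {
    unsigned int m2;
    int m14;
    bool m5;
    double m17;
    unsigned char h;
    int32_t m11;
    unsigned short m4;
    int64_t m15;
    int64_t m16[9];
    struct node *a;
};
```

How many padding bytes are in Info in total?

16

m2 at 0 (size 4, align 4) → ends 4
m14 at 4 (size 4, align 4) → ends 8
m5 at 8 (size 1, align 1) → ends 9
pad 7 to align 8 for m17
m17 at 16 (size 8, align 8) → ends 24
h at 24 (size 1, align 1) → ends 25
pad 3 to align 4 for m11
m11 at 28 (size 4, align 4) → ends 32
m4 at 32 (size 2, align 2) → ends 34
pad 6 to align 8 for m15
m15 at 40 (size 8, align 8) → ends 48
m16 at 48 (size 72, align 8) → ends 120
a at 120 (size 8, align 8) → ends 128
total 128 bytes, alignment 8
data bytes 112, size 128 → padding 16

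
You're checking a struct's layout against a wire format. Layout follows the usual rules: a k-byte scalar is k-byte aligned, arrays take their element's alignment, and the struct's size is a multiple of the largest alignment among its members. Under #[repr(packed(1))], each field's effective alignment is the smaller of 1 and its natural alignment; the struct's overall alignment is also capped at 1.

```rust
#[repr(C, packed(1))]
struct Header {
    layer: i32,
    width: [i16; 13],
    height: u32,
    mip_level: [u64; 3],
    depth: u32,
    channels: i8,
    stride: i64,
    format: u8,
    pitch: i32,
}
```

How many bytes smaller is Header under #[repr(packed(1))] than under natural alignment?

12

natural layout:
  0..4  layer  (4B, 4-aligned)
  4..30  width  (26B, 2-aligned)
  30..32  -- padding (2B)
  32..36  height  (4B, 4-aligned)
  36..40  -- padding (4B)
  40..64  mip_level  (24B, 8-aligned)
  64..68  depth  (4B, 4-aligned)
  68..69  channels  (1B, 1-aligned)
  69..72  -- padding (3B)
  72..80  stride  (8B, 8-aligned)
  80..81  format  (1B, 1-aligned)
  81..84  -- padding (3B)
  84..88  pitch  (4B, 4-aligned)
  sizeof = 88, alignof = 8
packed(1) layout:
  0..4  layer  (4B, 1-aligned)
  4..30  width  (26B, 1-aligned)
  30..34  height  (4B, 1-aligned)
  34..58  mip_level  (24B, 1-aligned)
  58..62  depth  (4B, 1-aligned)
  62..63  channels  (1B, 1-aligned)
  63..71  stride  (8B, 1-aligned)
  71..72  format  (1B, 1-aligned)
  72..76  pitch  (4B, 1-aligned)
  sizeof = 76, alignof = 1
88 − 76 = 12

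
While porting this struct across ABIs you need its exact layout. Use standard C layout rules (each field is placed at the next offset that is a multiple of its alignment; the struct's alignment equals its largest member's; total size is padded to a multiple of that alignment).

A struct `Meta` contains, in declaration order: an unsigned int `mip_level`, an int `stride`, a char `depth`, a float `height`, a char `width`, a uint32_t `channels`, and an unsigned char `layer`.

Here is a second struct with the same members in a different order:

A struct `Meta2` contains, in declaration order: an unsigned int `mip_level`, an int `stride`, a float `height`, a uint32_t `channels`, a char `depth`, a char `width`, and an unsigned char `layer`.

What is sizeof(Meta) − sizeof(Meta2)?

8

0..4  mip_level  (4B, 4-aligned)
4..8  stride  (4B, 4-aligned)
8..9  depth  (1B, 1-aligned)
9..12  -- padding (3B)
12..16  height  (4B, 4-aligned)
16..17  width  (1B, 1-aligned)
17..20  -- padding (3B)
20..24  channels  (4B, 4-aligned)
24..25  layer  (1B, 1-aligned)
25..28  -- tail padding (3B)
sizeof = 28, alignof = 4
— Meta2 —
0..4  mip_level  (4B, 4-aligned)
4..8  stride  (4B, 4-aligned)
8..12  height  (4B, 4-aligned)
12..16  channels  (4B, 4-aligned)
16..17  depth  (1B, 1-aligned)
17..18  width  (1B, 1-aligned)
18..19  layer  (1B, 1-aligned)
19..20  -- tail padding (1B)
sizeof = 20, alignof = 4
28 − 20 = 8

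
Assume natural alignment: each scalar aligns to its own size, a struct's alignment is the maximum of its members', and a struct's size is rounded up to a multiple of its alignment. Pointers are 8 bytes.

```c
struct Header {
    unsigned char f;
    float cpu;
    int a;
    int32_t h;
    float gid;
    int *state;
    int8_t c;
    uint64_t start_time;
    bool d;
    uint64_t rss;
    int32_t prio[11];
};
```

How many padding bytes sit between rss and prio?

0

0..1  f  (1B, 1-aligned)
1..4  -- padding (3B)
4..8  cpu  (4B, 4-aligned)
8..12  a  (4B, 4-aligned)
12..16  h  (4B, 4-aligned)
16..20  gid  (4B, 4-aligned)
20..24  -- padding (4B)
24..32  state  (8B, 8-aligned)
32..33  c  (1B, 1-aligned)
33..40  -- padding (7B)
40..48  start_time  (8B, 8-aligned)
48..49  d  (1B, 1-aligned)
49..56  -- padding (7B)
56..64  rss  (8B, 8-aligned)
64..108  prio  (44B, 4-aligned)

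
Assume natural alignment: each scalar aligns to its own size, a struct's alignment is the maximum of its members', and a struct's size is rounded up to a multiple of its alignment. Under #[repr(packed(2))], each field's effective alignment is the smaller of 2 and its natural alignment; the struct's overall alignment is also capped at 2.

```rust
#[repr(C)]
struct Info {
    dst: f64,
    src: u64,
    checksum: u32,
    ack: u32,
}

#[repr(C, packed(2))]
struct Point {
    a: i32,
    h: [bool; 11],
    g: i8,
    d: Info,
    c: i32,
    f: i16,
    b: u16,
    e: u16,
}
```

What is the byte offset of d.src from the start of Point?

Info: 0..8  dst  (8B, 8-aligned); 8..16  src  (8B, 8-aligned); 16..20  checksum  (4B, 4-aligned); 20..24  ack  (4B, 4-aligned); sizeof = 24, alignof = 8
0..4  a  (4B, 2-aligned)
4..15  h  (11B, 1-aligned)
15..16  g  (1B, 1-aligned)
16..40  d  (24B, 2-aligned)
within Info: src at 8
16 + 8 = 24

24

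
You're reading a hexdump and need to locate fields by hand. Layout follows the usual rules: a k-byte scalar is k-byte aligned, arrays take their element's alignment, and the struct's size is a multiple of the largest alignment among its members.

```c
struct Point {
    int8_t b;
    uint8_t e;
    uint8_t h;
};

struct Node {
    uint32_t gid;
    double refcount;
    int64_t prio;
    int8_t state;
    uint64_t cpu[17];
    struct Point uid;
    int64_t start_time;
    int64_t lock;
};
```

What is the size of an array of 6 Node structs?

1152

Point: @0: b [1B, align 1] → 1; @1: e [1B, align 1] → 2; @2: h [1B, align 1] → 3; size 3, align 1
@0: gid [4B, align 4] → 4
+4 pad (align 8)
@8: refcount [8B, align 8] → 16
@16: prio [8B, align 8] → 24
@24: state [1B, align 1] → 25
+7 pad (align 8)
@32: cpu [136B, align 8] → 168
@168: uid [3B, align 1] → 171
+5 pad (align 8)
@176: start_time [8B, align 8] → 184
@184: lock [8B, align 8] → 192
size 192, align 8
array of 6: 6 × 192 = 1152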